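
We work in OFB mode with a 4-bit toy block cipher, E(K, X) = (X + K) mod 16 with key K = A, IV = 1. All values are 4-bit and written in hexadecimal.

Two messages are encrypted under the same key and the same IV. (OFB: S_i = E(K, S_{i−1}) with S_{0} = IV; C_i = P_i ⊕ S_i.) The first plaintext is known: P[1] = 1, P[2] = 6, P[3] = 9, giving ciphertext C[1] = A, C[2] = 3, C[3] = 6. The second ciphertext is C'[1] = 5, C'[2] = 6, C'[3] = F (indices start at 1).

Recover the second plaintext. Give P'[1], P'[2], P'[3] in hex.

P'[1] = E, P'[2] = 3, P'[3] = 0

In OFB with a reused IV, both messages share the same keystream S_i, so C_i ⊕ C'_i = P_i ⊕ P'_i and thus P'_i = P_i ⊕ C_i ⊕ C'_i.
P'[1]: 1 ⊕ A ⊕ 5 = E.
P'[2]: 6 ⊕ 3 ⊕ 6 = 3.
P'[3]: 9 ⊕ 6 ⊕ F = 0.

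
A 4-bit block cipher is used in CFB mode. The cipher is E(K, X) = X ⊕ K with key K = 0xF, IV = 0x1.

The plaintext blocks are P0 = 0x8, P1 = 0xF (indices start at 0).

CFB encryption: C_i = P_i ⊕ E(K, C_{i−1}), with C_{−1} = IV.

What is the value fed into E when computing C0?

C0: E(K, 0x1) = 0xE; 0x8 ⊕ 0xE = 0x6.
So the input to E for block 0 is 0x1.

0x1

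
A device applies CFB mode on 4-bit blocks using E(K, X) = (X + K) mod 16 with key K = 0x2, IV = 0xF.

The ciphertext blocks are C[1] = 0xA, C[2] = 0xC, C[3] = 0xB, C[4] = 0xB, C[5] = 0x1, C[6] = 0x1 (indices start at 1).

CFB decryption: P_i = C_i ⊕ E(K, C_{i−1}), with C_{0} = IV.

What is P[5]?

P[5]: E(K, 0xB) = 0xD; 0x1 ⊕ 0xD = 0xC.

P[5] = 0xC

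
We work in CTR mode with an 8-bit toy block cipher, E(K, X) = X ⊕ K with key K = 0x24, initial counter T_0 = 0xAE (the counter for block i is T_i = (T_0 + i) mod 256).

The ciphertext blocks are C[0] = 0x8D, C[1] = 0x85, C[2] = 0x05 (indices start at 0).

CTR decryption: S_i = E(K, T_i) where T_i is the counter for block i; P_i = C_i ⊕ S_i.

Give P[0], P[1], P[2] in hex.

P[0] = 0x07, P[1] = 0x0E, P[2] = 0x91

P[0]: T = 0xAE, S = E(K, T) = 0x8A; 0x8D ⊕ 0x8A = 0x07.
P[1]: T = 0xAF, S = E(K, T) = 0x8B; 0x85 ⊕ 0x8B = 0x0E.
P[2]: T = 0xB0, S = E(K, T) = 0x94; 0x05 ⊕ 0x94 = 0x91.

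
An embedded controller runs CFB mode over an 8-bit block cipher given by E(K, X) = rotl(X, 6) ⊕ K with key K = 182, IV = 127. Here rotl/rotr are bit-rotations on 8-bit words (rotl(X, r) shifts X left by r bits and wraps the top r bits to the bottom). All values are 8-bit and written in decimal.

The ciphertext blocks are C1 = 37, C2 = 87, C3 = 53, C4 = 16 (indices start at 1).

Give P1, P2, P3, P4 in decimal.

CFB decryption: P_i = C_i ⊕ E(K, C_{i−1}), with C_{0} = IV.
P1: E(K, 127) = 105; 37 ⊕ 105 = 76.
P2: E(K, 37) = 255; 87 ⊕ 255 = 168.
P3: E(K, 87) = 99; 53 ⊕ 99 = 86.
P4: E(K, 53) = 251; 16 ⊕ 251 = 235.

P1 = 76, P2 = 168, P3 = 86, P4 = 235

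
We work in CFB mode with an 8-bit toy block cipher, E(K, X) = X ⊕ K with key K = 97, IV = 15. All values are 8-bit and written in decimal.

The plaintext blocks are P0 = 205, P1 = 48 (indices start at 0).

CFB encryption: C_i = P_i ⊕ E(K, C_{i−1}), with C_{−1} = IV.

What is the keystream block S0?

C0: E(K, 15) = 110; 205 ⊕ 110 = 163.
So S0 = 110.

110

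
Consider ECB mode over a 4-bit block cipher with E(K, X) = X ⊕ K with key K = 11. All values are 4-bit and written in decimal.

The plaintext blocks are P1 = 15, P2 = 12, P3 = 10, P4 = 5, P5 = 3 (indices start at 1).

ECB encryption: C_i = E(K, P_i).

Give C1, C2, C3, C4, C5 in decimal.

C1 = 4, C2 = 7, C3 = 1, C4 = 14, C5 = 8

C1: E(K, 15) = 4.
C2: E(K, 12) = 7.
C3: E(K, 10) = 1.
C4: E(K, 5) = 14.
C5: E(K, 3) = 8.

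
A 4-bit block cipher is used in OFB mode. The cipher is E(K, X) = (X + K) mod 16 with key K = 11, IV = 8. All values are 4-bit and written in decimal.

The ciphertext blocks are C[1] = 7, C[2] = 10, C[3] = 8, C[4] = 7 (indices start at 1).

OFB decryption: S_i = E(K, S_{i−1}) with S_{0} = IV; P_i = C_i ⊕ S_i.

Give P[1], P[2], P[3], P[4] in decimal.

P[1] = 4, P[2] = 4, P[3] = 1, P[4] = 3

P[1]: S = E(K, 8) = 3; 7 ⊕ 3 = 4.
P[2]: S = E(K, 3) = 14; 10 ⊕ 14 = 4.
P[3]: S = E(K, 14) = 9; 8 ⊕ 9 = 1.
P[4]: S = E(K, 9) = 4; 7 ⊕ 4 = 3.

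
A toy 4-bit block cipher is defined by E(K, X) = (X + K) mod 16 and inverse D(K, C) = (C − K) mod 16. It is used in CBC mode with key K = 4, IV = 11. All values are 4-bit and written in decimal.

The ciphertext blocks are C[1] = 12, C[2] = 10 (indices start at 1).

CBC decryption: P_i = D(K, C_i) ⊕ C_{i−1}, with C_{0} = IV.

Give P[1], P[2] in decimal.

P[1]: D(K, 12) = 8; 8 ⊕ 11 = 3.
P[2]: D(K, 10) = 6; 6 ⊕ 12 = 10.

P[1] = 3, P[2] = 10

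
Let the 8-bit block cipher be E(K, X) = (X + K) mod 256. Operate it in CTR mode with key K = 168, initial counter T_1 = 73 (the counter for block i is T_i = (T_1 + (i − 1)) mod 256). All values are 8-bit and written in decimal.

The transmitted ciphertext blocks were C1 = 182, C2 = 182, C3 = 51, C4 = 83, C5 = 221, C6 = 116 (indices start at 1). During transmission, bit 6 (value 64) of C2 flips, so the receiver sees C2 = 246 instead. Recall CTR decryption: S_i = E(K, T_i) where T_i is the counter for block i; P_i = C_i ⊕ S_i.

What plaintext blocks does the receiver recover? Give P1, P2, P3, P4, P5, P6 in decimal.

Only C2 changed, to 246. In CTR, a change in C_i flips the same bit in P_i only; the keystream is unaffected. Decrypting the received ciphertext:
P1: T = 73, S = E(K, T) = 241; 182 ⊕ 241 = 71.
P2: T = 74, S = E(K, T) = 242; 246 ⊕ 242 = 4.
P3: T = 75, S = E(K, T) = 243; 51 ⊕ 243 = 192.
P4: T = 76, S = E(K, T) = 244; 83 ⊕ 244 = 167.
P5: T = 77, S = E(K, T) = 245; 221 ⊕ 245 = 40.
P6: T = 78, S = E(K, T) = 246; 116 ⊕ 246 = 130.
Blocks that differ from the original plaintext: P2.

P1 = 71, P2 = 4, P3 = 192, P4 = 167, P5 = 40, P6 = 130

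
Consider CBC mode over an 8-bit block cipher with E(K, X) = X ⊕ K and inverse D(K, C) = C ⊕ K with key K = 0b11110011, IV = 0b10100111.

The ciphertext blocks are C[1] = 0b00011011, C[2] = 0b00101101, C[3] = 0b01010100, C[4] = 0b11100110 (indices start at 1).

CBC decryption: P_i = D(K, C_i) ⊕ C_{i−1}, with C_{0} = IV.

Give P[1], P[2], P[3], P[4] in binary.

P[1]: D(K, 0b00011011) = 0b11101000; 0b11101000 ⊕ 0b10100111 = 0b01001111.
P[2]: D(K, 0b00101101) = 0b11011110; 0b11011110 ⊕ 0b00011011 = 0b11000101.
P[3]: D(K, 0b01010100) = 0b10100111; 0b10100111 ⊕ 0b00101101 = 0b10001010.
P[4]: D(K, 0b11100110) = 0b00010101; 0b00010101 ⊕ 0b01010100 = 0b01000001.

P[1] = 0b01001111, P[2] = 0b11000101, P[3] = 0b10001010, P[4] = 0b01000001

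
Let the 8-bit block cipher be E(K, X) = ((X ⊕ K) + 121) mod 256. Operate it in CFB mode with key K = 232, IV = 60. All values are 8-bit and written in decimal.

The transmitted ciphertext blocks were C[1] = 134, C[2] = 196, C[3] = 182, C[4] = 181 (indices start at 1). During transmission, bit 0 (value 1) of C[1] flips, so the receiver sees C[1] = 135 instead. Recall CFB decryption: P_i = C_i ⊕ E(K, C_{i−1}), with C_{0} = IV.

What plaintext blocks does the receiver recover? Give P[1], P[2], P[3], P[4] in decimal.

Only C[1] changed, to 135. In CFB, a change in C_i flips the same bit in P_i and garbles P_{i+1}. Decrypting the received ciphertext:
P[1]: E(K, 60) = 77; 135 ⊕ 77 = 202.
P[2]: E(K, 135) = 232; 196 ⊕ 232 = 44.
P[3]: E(K, 196) = 165; 182 ⊕ 165 = 19.
P[4]: E(K, 182) = 215; 181 ⊕ 215 = 98.
Blocks that differ from the original plaintext: P[1], P[2].

P[1] = 202, P[2] = 44, P[3] = 19, P[4] = 98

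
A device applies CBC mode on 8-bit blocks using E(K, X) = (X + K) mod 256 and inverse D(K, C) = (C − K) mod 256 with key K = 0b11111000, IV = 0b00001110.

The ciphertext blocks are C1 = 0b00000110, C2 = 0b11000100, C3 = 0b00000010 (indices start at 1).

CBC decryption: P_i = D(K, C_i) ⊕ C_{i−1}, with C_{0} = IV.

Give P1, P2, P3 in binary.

P1: D(K, 0b00000110) = 0b00001110; 0b00001110 ⊕ 0b00001110 = 0b00000000.
P2: D(K, 0b11000100) = 0b11001100; 0b11001100 ⊕ 0b00000110 = 0b11001010.
P3: D(K, 0b00000010) = 0b00001010; 0b00001010 ⊕ 0b11000100 = 0b11001110.

P1 = 0b00000000, P2 = 0b11001010, P3 = 0b11001110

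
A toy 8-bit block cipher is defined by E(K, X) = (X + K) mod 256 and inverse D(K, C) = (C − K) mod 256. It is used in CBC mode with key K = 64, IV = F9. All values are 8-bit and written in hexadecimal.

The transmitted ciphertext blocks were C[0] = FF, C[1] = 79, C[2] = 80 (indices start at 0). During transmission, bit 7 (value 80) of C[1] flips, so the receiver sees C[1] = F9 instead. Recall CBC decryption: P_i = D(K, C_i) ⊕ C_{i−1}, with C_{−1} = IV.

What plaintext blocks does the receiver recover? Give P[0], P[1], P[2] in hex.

P[0] = 62, P[1] = 6A, P[2] = E5

Only C[1] changed, to F9. In CBC, a change in C_i garbles P_i and flips the same bit in P_{i+1}. Decrypting the received ciphertext:
P[0]: D(K, FF) = 9B; 9B ⊕ F9 = 62.
P[1]: D(K, F9) = 95; 95 ⊕ FF = 6A.
P[2]: D(K, 80) = 1C; 1C ⊕ F9 = E5.
Blocks that differ from the original plaintext: P[1], P[2].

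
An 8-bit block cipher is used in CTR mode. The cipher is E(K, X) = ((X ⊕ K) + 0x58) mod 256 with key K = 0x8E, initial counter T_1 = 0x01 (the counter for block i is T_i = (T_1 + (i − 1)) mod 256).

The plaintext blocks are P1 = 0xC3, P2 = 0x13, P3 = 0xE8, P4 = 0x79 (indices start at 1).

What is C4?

CTR encryption: S_i = E(K, T_i) where T_i is the counter for block i; C_i = P_i ⊕ S_i.
C1: T = 0x01, S = E(K, T) = 0xE7; 0xC3 ⊕ 0xE7 = 0x24.
C2: T = 0x02, S = E(K, T) = 0xE4; 0x13 ⊕ 0xE4 = 0xF7.
C3: T = 0x03, S = E(K, T) = 0xE5; 0xE8 ⊕ 0xE5 = 0x0D.
C4: T = 0x04, S = E(K, T) = 0xE2; 0x79 ⊕ 0xE2 = 0x9B.

C4 = 0x9B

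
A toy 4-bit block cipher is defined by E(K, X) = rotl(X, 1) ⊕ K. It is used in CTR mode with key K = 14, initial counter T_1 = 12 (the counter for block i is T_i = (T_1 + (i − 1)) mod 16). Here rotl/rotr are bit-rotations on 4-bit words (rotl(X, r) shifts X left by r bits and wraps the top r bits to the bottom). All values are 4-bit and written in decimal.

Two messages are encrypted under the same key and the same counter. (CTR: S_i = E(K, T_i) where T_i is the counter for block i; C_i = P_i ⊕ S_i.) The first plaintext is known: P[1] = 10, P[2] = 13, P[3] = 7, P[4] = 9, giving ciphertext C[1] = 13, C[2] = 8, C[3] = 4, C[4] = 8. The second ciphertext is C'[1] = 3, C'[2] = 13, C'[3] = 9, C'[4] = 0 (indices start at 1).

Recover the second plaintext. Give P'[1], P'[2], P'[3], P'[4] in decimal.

In CTR with a reused counter, both messages share the same keystream S_i, so C_i ⊕ C'_i = P_i ⊕ P'_i and thus P'_i = P_i ⊕ C_i ⊕ C'_i.
P'[1]: 10 ⊕ 13 ⊕ 3 = 4.
P'[2]: 13 ⊕ 8 ⊕ 13 = 8.
P'[3]: 7 ⊕ 4 ⊕ 9 = 10.
P'[4]: 9 ⊕ 8 ⊕ 0 = 1.

P'[1] = 4, P'[2] = 8, P'[3] = 10, P'[4] = 1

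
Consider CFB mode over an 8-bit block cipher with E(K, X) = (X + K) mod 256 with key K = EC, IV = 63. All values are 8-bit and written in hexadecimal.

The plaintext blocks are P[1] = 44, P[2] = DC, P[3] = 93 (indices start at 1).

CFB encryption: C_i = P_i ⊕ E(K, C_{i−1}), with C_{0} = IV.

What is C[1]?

C[1]: E(K, 63) = 4F; 44 ⊕ 4F = 0B.

C[1] = 0B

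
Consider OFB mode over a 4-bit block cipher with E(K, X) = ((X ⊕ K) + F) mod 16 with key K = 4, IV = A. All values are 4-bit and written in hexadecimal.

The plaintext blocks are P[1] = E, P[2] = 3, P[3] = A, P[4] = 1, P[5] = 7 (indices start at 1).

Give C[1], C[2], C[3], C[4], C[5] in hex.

C[1] = 3, C[2] = B, C[3] = 1, C[4] = F, C[5] = E

OFB encryption: S_i = E(K, S_{i−1}) with S_{0} = IV; C_i = P_i ⊕ S_i.
C[1]: S = E(K, A) = D; E ⊕ D = 3.
C[2]: S = E(K, D) = 8; 3 ⊕ 8 = B.
C[3]: S = E(K, 8) = B; A ⊕ B = 1.
C[4]: S = E(K, B) = E; 1 ⊕ E = F.
C[5]: S = E(K, E) = 9; 7 ⊕ 9 = E.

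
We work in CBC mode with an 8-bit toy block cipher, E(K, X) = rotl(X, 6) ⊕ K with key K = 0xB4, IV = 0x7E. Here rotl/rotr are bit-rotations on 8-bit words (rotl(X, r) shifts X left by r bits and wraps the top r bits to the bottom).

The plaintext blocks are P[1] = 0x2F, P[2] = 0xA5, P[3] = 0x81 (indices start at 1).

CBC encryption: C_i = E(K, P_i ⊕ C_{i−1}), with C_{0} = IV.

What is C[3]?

C[3] = 0xAD

C[1]: P[1] ⊕ 0x7E = 0x51; E(K, 0x51) = 0xE0.
C[2]: P[2] ⊕ 0xE0 = 0x45; E(K, 0x45) = 0xE5.
C[3]: P[3] ⊕ 0xE5 = 0x64; E(K, 0x64) = 0xAD.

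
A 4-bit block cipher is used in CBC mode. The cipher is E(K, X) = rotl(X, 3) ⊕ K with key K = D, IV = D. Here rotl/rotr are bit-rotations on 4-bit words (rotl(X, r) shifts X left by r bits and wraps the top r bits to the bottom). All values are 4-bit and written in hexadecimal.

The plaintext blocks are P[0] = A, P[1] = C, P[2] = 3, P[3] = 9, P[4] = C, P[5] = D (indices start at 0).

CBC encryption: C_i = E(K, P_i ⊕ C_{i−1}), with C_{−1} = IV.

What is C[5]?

C[0]: P[0] ⊕ D = 7; E(K, 7) = 6.
C[1]: P[1] ⊕ 6 = A; E(K, A) = 8.
C[2]: P[2] ⊕ 8 = B; E(K, B) = 0.
C[3]: P[3] ⊕ 0 = 9; E(K, 9) = 1.
C[4]: P[4] ⊕ 1 = D; E(K, D) = 3.
C[5]: P[5] ⊕ 3 = E; E(K, E) = A.

C[5] = A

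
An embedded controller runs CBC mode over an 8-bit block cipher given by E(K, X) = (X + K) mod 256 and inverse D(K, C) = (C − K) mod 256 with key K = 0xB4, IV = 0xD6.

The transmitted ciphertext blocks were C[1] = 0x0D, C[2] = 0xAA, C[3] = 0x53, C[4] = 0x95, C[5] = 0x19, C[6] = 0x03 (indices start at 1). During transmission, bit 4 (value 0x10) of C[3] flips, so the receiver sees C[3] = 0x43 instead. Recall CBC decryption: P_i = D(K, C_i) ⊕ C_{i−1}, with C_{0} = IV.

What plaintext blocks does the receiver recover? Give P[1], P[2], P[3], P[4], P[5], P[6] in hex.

Only C[3] changed, to 0x43. In CBC, a change in C_i garbles P_i and flips the same bit in P_{i+1}. Decrypting the received ciphertext:
P[1]: D(K, 0x0D) = 0x59; 0x59 ⊕ 0xD6 = 0x8F.
P[2]: D(K, 0xAA) = 0xF6; 0xF6 ⊕ 0x0D = 0xFB.
P[3]: D(K, 0x43) = 0x8F; 0x8F ⊕ 0xAA = 0x25.
P[4]: D(K, 0x95) = 0xE1; 0xE1 ⊕ 0x43 = 0xA2.
P[5]: D(K, 0x19) = 0x65; 0x65 ⊕ 0x95 = 0xF0.
P[6]: D(K, 0x03) = 0x4F; 0x4F ⊕ 0x19 = 0x56.
Blocks that differ from the original plaintext: P[3], P[4].

P[1] = 0x8F, P[2] = 0xFB, P[3] = 0x25, P[4] = 0xA2, P[5] = 0xF0, P[6] = 0x56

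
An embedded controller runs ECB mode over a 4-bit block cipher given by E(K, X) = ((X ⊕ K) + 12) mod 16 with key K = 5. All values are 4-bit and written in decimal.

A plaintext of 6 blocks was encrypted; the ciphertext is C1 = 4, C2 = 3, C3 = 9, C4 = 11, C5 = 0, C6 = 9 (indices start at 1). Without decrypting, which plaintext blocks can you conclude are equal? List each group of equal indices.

P3 = P6

ECB encrypts each block independently with the same key, so equal ciphertext blocks imply equal plaintext blocks.
C3 = C6 = 9, so P3 = P6.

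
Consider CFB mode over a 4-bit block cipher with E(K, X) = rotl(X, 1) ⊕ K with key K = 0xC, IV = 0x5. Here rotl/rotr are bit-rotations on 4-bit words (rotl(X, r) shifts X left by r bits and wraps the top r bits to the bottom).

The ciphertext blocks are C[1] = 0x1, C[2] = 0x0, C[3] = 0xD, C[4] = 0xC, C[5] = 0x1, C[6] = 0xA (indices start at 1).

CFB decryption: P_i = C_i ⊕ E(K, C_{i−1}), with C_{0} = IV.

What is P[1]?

P[1]: E(K, 0x5) = 0x6; 0x1 ⊕ 0x6 = 0x7.

P[1] = 0x7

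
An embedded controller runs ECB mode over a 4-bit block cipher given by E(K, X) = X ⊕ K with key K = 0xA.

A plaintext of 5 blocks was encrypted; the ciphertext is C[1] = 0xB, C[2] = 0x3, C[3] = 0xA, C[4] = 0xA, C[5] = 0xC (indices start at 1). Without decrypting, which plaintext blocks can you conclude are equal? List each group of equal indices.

P[3] = P[4]

ECB encrypts each block independently with the same key, so equal ciphertext blocks imply equal plaintext blocks.
C[3] = C[4] = 0xA, so P[3] = P[4].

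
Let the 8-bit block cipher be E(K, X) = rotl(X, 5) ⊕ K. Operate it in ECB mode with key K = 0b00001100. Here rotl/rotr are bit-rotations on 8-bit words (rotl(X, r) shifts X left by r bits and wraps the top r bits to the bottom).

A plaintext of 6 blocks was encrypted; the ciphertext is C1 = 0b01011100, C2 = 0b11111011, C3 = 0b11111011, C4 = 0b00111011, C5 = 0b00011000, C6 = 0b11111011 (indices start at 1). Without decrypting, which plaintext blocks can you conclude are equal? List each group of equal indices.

ECB encrypts each block independently with the same key, so equal ciphertext blocks imply equal plaintext blocks.
C2 = C3 = C6 = 0b11111011, so P2 = P3 = P6.

P2 = P3 = P6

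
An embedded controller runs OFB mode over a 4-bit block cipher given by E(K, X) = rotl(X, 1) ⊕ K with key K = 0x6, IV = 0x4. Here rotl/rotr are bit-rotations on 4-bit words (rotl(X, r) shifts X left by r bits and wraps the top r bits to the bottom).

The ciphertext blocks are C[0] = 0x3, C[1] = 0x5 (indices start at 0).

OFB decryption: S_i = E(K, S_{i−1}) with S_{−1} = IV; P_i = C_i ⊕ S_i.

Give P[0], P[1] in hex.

P[0] = 0xD, P[1] = 0xE

P[0]: S = E(K, 0x4) = 0xE; 0x3 ⊕ 0xE = 0xD.
P[1]: S = E(K, 0xE) = 0xB; 0x5 ⊕ 0xB = 0xE.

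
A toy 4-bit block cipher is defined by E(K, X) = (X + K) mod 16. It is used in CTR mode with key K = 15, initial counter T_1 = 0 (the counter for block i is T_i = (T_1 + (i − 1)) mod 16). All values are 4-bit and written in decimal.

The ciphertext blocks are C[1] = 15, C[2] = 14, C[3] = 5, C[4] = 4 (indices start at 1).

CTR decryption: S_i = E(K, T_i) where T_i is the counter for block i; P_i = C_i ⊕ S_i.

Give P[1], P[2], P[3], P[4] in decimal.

P[1]: T = 0, S = E(K, T) = 15; 15 ⊕ 15 = 0.
P[2]: T = 1, S = E(K, T) = 0; 14 ⊕ 0 = 14.
P[3]: T = 2, S = E(K, T) = 1; 5 ⊕ 1 = 4.
P[4]: T = 3, S = E(K, T) = 2; 4 ⊕ 2 = 6.

P[1] = 0, P[2] = 14, P[3] = 4, P[4] = 6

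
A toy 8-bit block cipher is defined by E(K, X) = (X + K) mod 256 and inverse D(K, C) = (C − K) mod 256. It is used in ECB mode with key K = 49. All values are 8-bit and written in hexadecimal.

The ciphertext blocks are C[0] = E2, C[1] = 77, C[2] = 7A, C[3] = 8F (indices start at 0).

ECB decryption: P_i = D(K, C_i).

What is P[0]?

P[0] = 99

P[0]: D(K, E2) = 99.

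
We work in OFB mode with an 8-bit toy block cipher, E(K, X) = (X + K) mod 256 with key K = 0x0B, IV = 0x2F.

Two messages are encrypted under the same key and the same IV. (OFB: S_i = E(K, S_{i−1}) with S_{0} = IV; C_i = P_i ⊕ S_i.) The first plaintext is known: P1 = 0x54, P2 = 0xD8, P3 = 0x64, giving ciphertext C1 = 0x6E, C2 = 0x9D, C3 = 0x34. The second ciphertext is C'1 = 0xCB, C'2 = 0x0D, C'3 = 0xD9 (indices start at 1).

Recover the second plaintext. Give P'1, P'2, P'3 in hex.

In OFB with a reused IV, both messages share the same keystream S_i, so C_i ⊕ C'_i = P_i ⊕ P'_i and thus P'_i = P_i ⊕ C_i ⊕ C'_i.
P'1: 0x54 ⊕ 0x6E ⊕ 0xCB = 0xF1.
P'2: 0xD8 ⊕ 0x9D ⊕ 0x0D = 0x48.
P'3: 0x64 ⊕ 0x34 ⊕ 0xD9 = 0x89.

P'1 = 0xF1, P'2 = 0x48, P'3 = 0x89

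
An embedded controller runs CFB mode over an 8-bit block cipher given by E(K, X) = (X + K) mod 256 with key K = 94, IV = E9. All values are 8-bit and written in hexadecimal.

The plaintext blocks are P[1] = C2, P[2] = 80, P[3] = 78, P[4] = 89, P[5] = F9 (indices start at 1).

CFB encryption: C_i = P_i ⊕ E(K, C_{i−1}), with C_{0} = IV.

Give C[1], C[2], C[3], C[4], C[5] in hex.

C[1]: E(K, E9) = 7D; C2 ⊕ 7D = BF.
C[2]: E(K, BF) = 53; 80 ⊕ 53 = D3.
C[3]: E(K, D3) = 67; 78 ⊕ 67 = 1F.
C[4]: E(K, 1F) = B3; 89 ⊕ B3 = 3A.
C[5]: E(K, 3A) = CE; F9 ⊕ CE = 37.

C[1] = BF, C[2] = D3, C[3] = 1F, C[4] = 3A, C[5] = 37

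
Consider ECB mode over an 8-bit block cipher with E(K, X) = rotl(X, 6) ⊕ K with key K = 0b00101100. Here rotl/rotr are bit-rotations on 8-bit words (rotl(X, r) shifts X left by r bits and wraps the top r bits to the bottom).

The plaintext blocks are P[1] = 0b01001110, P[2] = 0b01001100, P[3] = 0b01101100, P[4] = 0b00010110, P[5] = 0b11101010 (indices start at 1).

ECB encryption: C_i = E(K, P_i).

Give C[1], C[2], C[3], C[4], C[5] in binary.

C[1]: E(K, 0b01001110) = 0b10111111.
C[2]: E(K, 0b01001100) = 0b00111111.
C[3]: E(K, 0b01101100) = 0b00110111.
C[4]: E(K, 0b00010110) = 0b10101001.
C[5]: E(K, 0b11101010) = 0b10010110.

C[1] = 0b10111111, C[2] = 0b00111111, C[3] = 0b00110111, C[4] = 0b10101001, C[5] = 0b10010110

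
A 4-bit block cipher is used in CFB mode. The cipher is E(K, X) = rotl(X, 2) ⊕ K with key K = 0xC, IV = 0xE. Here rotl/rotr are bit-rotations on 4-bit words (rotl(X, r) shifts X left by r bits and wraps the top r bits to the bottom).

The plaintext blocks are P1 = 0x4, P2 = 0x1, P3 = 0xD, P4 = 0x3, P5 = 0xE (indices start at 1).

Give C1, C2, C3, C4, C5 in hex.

C1 = 0x3, C2 = 0x1, C3 = 0x5, C4 = 0xA, C5 = 0x8

CFB encryption: C_i = P_i ⊕ E(K, C_{i−1}), with C_{0} = IV.
C1: E(K, 0xE) = 0x7; 0x4 ⊕ 0x7 = 0x3.
C2: E(K, 0x3) = 0x0; 0x1 ⊕ 0x0 = 0x1.
C3: E(K, 0x1) = 0x8; 0xD ⊕ 0x8 = 0x5.
C4: E(K, 0x5) = 0x9; 0x3 ⊕ 0x9 = 0xA.
C5: E(K, 0xA) = 0x6; 0xE ⊕ 0x6 = 0x8.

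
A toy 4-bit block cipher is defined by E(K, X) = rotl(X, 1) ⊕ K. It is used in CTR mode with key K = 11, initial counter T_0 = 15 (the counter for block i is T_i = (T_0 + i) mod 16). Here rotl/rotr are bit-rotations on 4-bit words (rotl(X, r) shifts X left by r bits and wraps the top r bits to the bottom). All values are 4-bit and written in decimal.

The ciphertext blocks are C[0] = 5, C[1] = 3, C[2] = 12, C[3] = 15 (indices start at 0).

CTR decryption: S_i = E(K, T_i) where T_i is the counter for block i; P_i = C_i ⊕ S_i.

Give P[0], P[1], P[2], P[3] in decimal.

P[0]: T = 15, S = E(K, T) = 4; 5 ⊕ 4 = 1.
P[1]: T = 0, S = E(K, T) = 11; 3 ⊕ 11 = 8.
P[2]: T = 1, S = E(K, T) = 9; 12 ⊕ 9 = 5.
P[3]: T = 2, S = E(K, T) = 15; 15 ⊕ 15 = 0.

P[0] = 1, P[1] = 8, P[2] = 5, P[3] = 0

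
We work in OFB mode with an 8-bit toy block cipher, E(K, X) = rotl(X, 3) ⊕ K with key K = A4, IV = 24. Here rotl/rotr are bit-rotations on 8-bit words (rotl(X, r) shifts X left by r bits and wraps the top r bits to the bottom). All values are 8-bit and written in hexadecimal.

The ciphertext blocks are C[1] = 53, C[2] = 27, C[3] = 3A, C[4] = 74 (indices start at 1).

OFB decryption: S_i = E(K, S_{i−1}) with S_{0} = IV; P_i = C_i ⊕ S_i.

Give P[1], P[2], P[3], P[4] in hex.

P[1] = D6, P[2] = AF, P[3] = DA, P[4] = D7

P[1]: S = E(K, 24) = 85; 53 ⊕ 85 = D6.
P[2]: S = E(K, 85) = 88; 27 ⊕ 88 = AF.
P[3]: S = E(K, 88) = E0; 3A ⊕ E0 = DA.
P[4]: S = E(K, E0) = A3; 74 ⊕ A3 = D7.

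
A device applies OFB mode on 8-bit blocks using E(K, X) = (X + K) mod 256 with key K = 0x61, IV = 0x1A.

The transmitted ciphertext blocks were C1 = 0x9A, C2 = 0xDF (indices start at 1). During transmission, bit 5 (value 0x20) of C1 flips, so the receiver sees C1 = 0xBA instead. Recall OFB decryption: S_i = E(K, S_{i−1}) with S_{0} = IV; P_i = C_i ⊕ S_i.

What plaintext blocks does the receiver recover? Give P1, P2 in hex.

P1 = 0xC1, P2 = 0x03

Only C1 changed, to 0xBA. In OFB, a change in C_i flips the same bit in P_i only; the keystream is unaffected. Decrypting the received ciphertext:
P1: S = E(K, 0x1A) = 0x7B; 0xBA ⊕ 0x7B = 0xC1.
P2: S = E(K, 0x7B) = 0xDC; 0xDF ⊕ 0xDC = 0x03.
Blocks that differ from the original plaintext: P1.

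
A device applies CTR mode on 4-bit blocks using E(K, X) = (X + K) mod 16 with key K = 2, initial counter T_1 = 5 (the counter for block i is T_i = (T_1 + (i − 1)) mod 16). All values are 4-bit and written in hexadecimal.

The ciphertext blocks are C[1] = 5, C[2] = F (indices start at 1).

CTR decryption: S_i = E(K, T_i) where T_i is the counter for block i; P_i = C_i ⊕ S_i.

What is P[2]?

P[2] = 7

P[2]: T = 6, S = E(K, T) = 8; F ⊕ 8 = 7.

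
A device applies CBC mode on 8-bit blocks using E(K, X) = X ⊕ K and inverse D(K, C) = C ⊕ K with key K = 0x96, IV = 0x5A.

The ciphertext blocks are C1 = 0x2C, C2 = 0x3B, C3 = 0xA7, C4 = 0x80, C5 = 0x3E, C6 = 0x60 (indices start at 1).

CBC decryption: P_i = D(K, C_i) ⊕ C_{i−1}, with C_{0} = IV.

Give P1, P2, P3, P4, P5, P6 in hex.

P1: D(K, 0x2C) = 0xBA; 0xBA ⊕ 0x5A = 0xE0.
P2: D(K, 0x3B) = 0xAD; 0xAD ⊕ 0x2C = 0x81.
P3: D(K, 0xA7) = 0x31; 0x31 ⊕ 0x3B = 0x0A.
P4: D(K, 0x80) = 0x16; 0x16 ⊕ 0xA7 = 0xB1.
P5: D(K, 0x3E) = 0xA8; 0xA8 ⊕ 0x80 = 0x28.
P6: D(K, 0x60) = 0xF6; 0xF6 ⊕ 0x3E = 0xC8.

P1 = 0xE0, P2 = 0x81, P3 = 0x0A, P4 = 0xB1, P5 = 0x28, P6 = 0xC8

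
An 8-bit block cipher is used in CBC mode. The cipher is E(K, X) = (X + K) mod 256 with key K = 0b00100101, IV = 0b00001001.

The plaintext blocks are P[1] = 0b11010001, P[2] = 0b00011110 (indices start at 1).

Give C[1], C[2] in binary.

C[1] = 0b11111101, C[2] = 0b00001000

CBC encryption: C_i = E(K, P_i ⊕ C_{i−1}), with C_{0} = IV.
C[1]: P[1] ⊕ 0b00001001 = 0b11011000; E(K, 0b11011000) = 0b11111101.
C[2]: P[2] ⊕ 0b11111101 = 0b11100011; E(K, 0b11100011) = 0b00001000.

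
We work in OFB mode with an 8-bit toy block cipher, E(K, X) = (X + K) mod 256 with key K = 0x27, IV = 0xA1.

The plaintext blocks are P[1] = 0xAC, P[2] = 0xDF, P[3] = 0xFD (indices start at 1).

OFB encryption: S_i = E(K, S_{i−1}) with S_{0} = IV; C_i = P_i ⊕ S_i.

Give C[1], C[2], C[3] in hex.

C[1] = 0x64, C[2] = 0x30, C[3] = 0xEB

C[1]: S = E(K, 0xA1) = 0xC8; 0xAC ⊕ 0xC8 = 0x64.
C[2]: S = E(K, 0xC8) = 0xEF; 0xDF ⊕ 0xEF = 0x30.
C[3]: S = E(K, 0xEF) = 0x16; 0xFD ⊕ 0x16 = 0xEB.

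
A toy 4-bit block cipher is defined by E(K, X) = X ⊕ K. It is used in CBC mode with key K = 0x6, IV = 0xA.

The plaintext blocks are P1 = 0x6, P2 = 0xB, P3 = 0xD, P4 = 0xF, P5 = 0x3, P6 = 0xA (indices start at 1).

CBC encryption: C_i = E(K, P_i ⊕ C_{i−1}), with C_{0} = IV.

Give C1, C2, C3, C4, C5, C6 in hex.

C1: P1 ⊕ 0xA = 0xC; E(K, 0xC) = 0xA.
C2: P2 ⊕ 0xA = 0x1; E(K, 0x1) = 0x7.
C3: P3 ⊕ 0x7 = 0xA; E(K, 0xA) = 0xC.
C4: P4 ⊕ 0xC = 0x3; E(K, 0x3) = 0x5.
C5: P5 ⊕ 0x5 = 0x6; E(K, 0x6) = 0x0.
C6: P6 ⊕ 0x0 = 0xA; E(K, 0xA) = 0xC.

C1 = 0xA, C2 = 0x7, C3 = 0xC, C4 = 0x5, C5 = 0x0, C6 = 0xC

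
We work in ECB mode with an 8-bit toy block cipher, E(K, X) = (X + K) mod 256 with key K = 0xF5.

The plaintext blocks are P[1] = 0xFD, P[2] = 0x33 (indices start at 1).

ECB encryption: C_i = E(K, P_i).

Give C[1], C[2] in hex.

C[1]: E(K, 0xFD) = 0xF2.
C[2]: E(K, 0x33) = 0x28.

C[1] = 0xF2, C[2] = 0x28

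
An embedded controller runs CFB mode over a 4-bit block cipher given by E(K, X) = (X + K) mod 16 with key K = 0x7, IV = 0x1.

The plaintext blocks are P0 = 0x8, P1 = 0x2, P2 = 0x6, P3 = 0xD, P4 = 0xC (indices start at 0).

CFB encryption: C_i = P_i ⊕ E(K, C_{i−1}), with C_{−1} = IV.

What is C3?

C3 = 0xC

C0: E(K, 0x1) = 0x8; 0x8 ⊕ 0x8 = 0x0.
C1: E(K, 0x0) = 0x7; 0x2 ⊕ 0x7 = 0x5.
C2: E(K, 0x5) = 0xC; 0x6 ⊕ 0xC = 0xA.
C3: E(K, 0xA) = 0x1; 0xD ⊕ 0x1 = 0xC.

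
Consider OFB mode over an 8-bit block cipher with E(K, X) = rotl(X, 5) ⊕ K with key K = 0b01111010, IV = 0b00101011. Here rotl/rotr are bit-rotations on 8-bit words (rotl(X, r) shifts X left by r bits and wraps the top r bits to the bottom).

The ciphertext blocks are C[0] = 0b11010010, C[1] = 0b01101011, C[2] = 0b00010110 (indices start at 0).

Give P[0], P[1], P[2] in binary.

OFB decryption: S_i = E(K, S_{i−1}) with S_{−1} = IV; P_i = C_i ⊕ S_i.
P[0]: S = E(K, 0b00101011) = 0b00011111; 0b11010010 ⊕ 0b00011111 = 0b11001101.
P[1]: S = E(K, 0b00011111) = 0b10011001; 0b01101011 ⊕ 0b10011001 = 0b11110010.
P[2]: S = E(K, 0b10011001) = 0b01001001; 0b00010110 ⊕ 0b01001001 = 0b01011111.

P[0] = 0b11001101, P[1] = 0b11110010, P[2] = 0b01011111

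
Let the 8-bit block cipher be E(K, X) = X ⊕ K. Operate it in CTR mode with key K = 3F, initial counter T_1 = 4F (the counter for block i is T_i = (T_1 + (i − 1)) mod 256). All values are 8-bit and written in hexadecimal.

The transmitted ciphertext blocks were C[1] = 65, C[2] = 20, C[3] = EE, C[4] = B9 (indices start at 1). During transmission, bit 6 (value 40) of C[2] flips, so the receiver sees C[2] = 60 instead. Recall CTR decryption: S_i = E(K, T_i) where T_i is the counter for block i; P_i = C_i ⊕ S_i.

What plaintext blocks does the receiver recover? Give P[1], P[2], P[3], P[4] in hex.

Only C[2] changed, to 60. In CTR, a change in C_i flips the same bit in P_i only; the keystream is unaffected. Decrypting the received ciphertext:
P[1]: T = 4F, S = E(K, T) = 70; 65 ⊕ 70 = 15.
P[2]: T = 50, S = E(K, T) = 6F; 60 ⊕ 6F = 0F.
P[3]: T = 51, S = E(K, T) = 6E; EE ⊕ 6E = 80.
P[4]: T = 52, S = E(K, T) = 6D; B9 ⊕ 6D = D4.
Blocks that differ from the original plaintext: P[2].

P[1] = 15, P[2] = 0F, P[3] = 80, P[4] = D4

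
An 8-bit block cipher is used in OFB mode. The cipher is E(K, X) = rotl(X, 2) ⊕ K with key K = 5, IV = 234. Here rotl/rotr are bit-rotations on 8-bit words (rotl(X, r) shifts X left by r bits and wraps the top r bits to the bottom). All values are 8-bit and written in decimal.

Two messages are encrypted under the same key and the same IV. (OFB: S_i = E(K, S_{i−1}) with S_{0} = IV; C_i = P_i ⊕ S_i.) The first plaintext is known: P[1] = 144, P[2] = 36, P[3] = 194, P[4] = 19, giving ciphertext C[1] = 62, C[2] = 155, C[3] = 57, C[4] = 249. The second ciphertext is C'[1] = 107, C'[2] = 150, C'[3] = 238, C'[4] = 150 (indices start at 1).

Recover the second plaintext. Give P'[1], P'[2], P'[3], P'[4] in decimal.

In OFB with a reused IV, both messages share the same keystream S_i, so C_i ⊕ C'_i = P_i ⊕ P'_i and thus P'_i = P_i ⊕ C_i ⊕ C'_i.
P'[1]: 144 ⊕ 62 ⊕ 107 = 197.
P'[2]: 36 ⊕ 155 ⊕ 150 = 41.
P'[3]: 194 ⊕ 57 ⊕ 238 = 21.
P'[4]: 19 ⊕ 249 ⊕ 150 = 124.

P'[1] = 197, P'[2] = 41, P'[3] = 21, P'[4] = 124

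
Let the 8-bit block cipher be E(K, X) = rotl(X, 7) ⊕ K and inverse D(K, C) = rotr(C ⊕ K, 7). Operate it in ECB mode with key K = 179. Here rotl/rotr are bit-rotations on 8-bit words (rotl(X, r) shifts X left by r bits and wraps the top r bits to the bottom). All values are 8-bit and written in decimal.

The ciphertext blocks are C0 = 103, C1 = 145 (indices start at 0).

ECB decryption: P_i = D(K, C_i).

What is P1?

P1 = 68

P1: D(K, 145) = 68.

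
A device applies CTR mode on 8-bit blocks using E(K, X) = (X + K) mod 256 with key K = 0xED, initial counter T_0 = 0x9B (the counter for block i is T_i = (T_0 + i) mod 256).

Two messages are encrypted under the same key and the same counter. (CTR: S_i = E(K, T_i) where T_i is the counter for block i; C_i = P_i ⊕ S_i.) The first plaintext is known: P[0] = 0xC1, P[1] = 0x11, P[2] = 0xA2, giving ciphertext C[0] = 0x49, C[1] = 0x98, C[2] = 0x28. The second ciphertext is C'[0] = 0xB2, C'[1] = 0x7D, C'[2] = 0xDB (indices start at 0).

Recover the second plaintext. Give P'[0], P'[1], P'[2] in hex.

P'[0] = 0x3A, P'[1] = 0xF4, P'[2] = 0x51

In CTR with a reused counter, both messages share the same keystream S_i, so C_i ⊕ C'_i = P_i ⊕ P'_i and thus P'_i = P_i ⊕ C_i ⊕ C'_i.
P'[0]: 0xC1 ⊕ 0x49 ⊕ 0xB2 = 0x3A.
P'[1]: 0x11 ⊕ 0x98 ⊕ 0x7D = 0xF4.
P'[2]: 0xA2 ⊕ 0x28 ⊕ 0xDB = 0x51.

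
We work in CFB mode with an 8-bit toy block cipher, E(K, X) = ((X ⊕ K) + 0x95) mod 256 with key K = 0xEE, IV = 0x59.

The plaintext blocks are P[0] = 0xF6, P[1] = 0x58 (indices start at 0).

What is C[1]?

CFB encryption: C_i = P_i ⊕ E(K, C_{i−1}), with C_{−1} = IV.
C[0]: E(K, 0x59) = 0x4C; 0xF6 ⊕ 0x4C = 0xBA.
C[1]: E(K, 0xBA) = 0xE9; 0x58 ⊕ 0xE9 = 0xB1.

C[1] = 0xB1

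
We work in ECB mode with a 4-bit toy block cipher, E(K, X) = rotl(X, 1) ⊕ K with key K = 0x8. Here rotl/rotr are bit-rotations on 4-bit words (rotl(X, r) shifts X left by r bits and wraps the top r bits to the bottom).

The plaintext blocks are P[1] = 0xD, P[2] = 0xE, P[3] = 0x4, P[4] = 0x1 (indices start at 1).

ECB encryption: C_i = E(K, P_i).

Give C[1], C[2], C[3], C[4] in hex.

C[1] = 0x3, C[2] = 0x5, C[3] = 0x0, C[4] = 0xA

C[1]: E(K, 0xD) = 0x3.
C[2]: E(K, 0xE) = 0x5.
C[3]: E(K, 0x4) = 0x0.
C[4]: E(K, 0x1) = 0xA.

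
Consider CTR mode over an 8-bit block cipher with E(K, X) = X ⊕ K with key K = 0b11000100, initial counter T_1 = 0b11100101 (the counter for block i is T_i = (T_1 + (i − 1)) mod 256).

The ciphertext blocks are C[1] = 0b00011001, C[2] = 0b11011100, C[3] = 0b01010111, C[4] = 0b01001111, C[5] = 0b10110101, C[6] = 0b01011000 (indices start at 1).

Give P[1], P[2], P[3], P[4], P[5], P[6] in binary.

P[1] = 0b00111000, P[2] = 0b11111110, P[3] = 0b01110100, P[4] = 0b01100011, P[5] = 0b10011000, P[6] = 0b01110110

CTR decryption: S_i = E(K, T_i) where T_i is the counter for block i; P_i = C_i ⊕ S_i.
P[1]: T = 0b11100101, S = E(K, T) = 0b00100001; 0b00011001 ⊕ 0b00100001 = 0b00111000.
P[2]: T = 0b11100110, S = E(K, T) = 0b00100010; 0b11011100 ⊕ 0b00100010 = 0b11111110.
P[3]: T = 0b11100111, S = E(K, T) = 0b00100011; 0b01010111 ⊕ 0b00100011 = 0b01110100.
P[4]: T = 0b11101000, S = E(K, T) = 0b00101100; 0b01001111 ⊕ 0b00101100 = 0b01100011.
P[5]: T = 0b11101001, S = E(K, T) = 0b00101101; 0b10110101 ⊕ 0b00101101 = 0b10011000.
P[6]: T = 0b11101010, S = E(K, T) = 0b00101110; 0b01011000 ⊕ 0b00101110 = 0b01110110.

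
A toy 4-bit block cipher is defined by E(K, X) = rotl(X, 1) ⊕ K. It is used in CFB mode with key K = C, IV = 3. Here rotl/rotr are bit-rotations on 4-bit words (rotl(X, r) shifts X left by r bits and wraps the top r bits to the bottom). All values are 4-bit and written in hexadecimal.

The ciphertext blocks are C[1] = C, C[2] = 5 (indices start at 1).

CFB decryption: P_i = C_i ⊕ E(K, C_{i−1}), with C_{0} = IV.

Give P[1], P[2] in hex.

P[1] = 6, P[2] = 0

P[1]: E(K, 3) = A; C ⊕ A = 6.
P[2]: E(K, C) = 5; 5 ⊕ 5 = 0.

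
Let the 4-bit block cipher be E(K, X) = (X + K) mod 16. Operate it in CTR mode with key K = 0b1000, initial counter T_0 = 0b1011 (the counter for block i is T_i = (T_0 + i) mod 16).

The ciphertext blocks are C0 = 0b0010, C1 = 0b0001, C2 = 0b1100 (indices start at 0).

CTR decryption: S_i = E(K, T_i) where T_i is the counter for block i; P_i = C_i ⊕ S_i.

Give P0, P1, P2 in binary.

P0 = 0b0001, P1 = 0b0101, P2 = 0b1001

P0: T = 0b1011, S = E(K, T) = 0b0011; 0b0010 ⊕ 0b0011 = 0b0001.
P1: T = 0b1100, S = E(K, T) = 0b0100; 0b0001 ⊕ 0b0100 = 0b0101.
P2: T = 0b1101, S = E(K, T) = 0b0101; 0b1100 ⊕ 0b0101 = 0b1001.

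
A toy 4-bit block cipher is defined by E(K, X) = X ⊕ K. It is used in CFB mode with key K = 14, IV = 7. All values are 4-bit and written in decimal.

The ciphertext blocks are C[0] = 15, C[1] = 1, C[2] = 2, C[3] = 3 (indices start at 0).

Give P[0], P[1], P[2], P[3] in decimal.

CFB decryption: P_i = C_i ⊕ E(K, C_{i−1}), with C_{−1} = IV.
P[0]: E(K, 7) = 9; 15 ⊕ 9 = 6.
P[1]: E(K, 15) = 1; 1 ⊕ 1 = 0.
P[2]: E(K, 1) = 15; 2 ⊕ 15 = 13.
P[3]: E(K, 2) = 12; 3 ⊕ 12 = 15.

P[0] = 6, P[1] = 0, P[2] = 13, P[3] = 15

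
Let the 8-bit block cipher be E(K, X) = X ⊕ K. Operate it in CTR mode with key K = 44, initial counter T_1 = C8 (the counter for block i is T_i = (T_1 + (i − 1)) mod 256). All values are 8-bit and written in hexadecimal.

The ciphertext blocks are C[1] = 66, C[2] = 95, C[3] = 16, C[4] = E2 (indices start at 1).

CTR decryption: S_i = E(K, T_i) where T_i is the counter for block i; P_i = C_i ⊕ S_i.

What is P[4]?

P[4] = 6D

P[4]: T = CB, S = E(K, T) = 8F; E2 ⊕ 8F = 6D.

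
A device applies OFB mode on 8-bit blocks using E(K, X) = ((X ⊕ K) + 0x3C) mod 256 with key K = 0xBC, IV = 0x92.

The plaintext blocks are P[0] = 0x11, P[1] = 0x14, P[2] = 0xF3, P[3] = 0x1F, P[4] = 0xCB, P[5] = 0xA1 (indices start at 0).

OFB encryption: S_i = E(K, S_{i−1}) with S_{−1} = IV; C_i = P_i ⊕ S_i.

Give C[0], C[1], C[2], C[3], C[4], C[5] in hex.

C[0] = 0x7B, C[1] = 0x06, C[2] = 0x19, C[3] = 0x8D, C[4] = 0xA1, C[5] = 0xB3

C[0]: S = E(K, 0x92) = 0x6A; 0x11 ⊕ 0x6A = 0x7B.
C[1]: S = E(K, 0x6A) = 0x12; 0x14 ⊕ 0x12 = 0x06.
C[2]: S = E(K, 0x12) = 0xEA; 0xF3 ⊕ 0xEA = 0x19.
C[3]: S = E(K, 0xEA) = 0x92; 0x1F ⊕ 0x92 = 0x8D.
C[4]: S = E(K, 0x92) = 0x6A; 0xCB ⊕ 0x6A = 0xA1.
C[5]: S = E(K, 0x6A) = 0x12; 0xA1 ⊕ 0x12 = 0xB3.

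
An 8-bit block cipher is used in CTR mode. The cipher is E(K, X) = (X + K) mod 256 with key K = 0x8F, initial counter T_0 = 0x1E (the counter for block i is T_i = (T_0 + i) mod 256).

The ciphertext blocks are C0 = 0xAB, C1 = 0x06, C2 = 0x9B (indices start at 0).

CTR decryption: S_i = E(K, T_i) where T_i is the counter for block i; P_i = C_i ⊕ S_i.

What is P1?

P1: T = 0x1F, S = E(K, T) = 0xAE; 0x06 ⊕ 0xAE = 0xA8.

P1 = 0xA8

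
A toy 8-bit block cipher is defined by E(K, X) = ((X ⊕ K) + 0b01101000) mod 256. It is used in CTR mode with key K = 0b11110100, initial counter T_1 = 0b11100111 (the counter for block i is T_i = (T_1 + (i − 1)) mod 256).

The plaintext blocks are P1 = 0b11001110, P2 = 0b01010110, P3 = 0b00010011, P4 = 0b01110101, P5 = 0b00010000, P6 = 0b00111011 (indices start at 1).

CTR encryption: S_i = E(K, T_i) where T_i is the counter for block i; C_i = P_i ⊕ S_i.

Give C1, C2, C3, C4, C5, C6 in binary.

C1: T = 0b11100111, S = E(K, T) = 0b01111011; 0b11001110 ⊕ 0b01111011 = 0b10110101.
C2: T = 0b11101000, S = E(K, T) = 0b10000100; 0b01010110 ⊕ 0b10000100 = 0b11010010.
C3: T = 0b11101001, S = E(K, T) = 0b10000101; 0b00010011 ⊕ 0b10000101 = 0b10010110.
C4: T = 0b11101010, S = E(K, T) = 0b10000110; 0b01110101 ⊕ 0b10000110 = 0b11110011.
C5: T = 0b11101011, S = E(K, T) = 0b10000111; 0b00010000 ⊕ 0b10000111 = 0b10010111.
C6: T = 0b11101100, S = E(K, T) = 0b10000000; 0b00111011 ⊕ 0b10000000 = 0b10111011.

C1 = 0b10110101, C2 = 0b11010010, C3 = 0b10010110, C4 = 0b11110011, C5 = 0b10010111, C6 = 0b10111011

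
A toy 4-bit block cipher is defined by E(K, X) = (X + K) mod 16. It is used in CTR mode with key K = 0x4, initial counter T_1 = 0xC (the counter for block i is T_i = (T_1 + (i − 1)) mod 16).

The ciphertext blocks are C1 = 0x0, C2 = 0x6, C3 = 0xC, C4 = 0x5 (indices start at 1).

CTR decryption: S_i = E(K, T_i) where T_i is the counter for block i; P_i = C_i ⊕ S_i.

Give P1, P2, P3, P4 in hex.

P1 = 0x0, P2 = 0x7, P3 = 0xE, P4 = 0x6

P1: T = 0xC, S = E(K, T) = 0x0; 0x0 ⊕ 0x0 = 0x0.
P2: T = 0xD, S = E(K, T) = 0x1; 0x6 ⊕ 0x1 = 0x7.
P3: T = 0xE, S = E(K, T) = 0x2; 0xC ⊕ 0x2 = 0xE.
P4: T = 0xF, S = E(K, T) = 0x3; 0x5 ⊕ 0x3 = 0x6.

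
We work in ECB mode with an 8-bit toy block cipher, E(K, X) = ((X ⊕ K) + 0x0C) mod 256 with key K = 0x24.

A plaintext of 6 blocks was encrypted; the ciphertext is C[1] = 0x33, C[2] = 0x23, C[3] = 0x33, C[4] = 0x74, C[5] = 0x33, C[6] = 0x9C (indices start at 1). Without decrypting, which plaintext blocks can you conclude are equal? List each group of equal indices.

P[1] = P[3] = P[5]

ECB encrypts each block independently with the same key, so equal ciphertext blocks imply equal plaintext blocks.
C[1] = C[3] = C[5] = 0x33, so P[1] = P[3] = P[5].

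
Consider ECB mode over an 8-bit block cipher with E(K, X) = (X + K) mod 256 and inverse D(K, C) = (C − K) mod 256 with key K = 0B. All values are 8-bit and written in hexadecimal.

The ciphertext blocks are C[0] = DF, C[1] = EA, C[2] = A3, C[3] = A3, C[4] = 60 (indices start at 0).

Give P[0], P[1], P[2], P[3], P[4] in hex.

P[0] = D4, P[1] = DF, P[2] = 98, P[3] = 98, P[4] = 55

ECB decryption: P_i = D(K, C_i).
P[0]: D(K, DF) = D4.
P[1]: D(K, EA) = DF.
P[2]: D(K, A3) = 98.
P[3]: D(K, A3) = 98.
P[4]: D(K, 60) = 55.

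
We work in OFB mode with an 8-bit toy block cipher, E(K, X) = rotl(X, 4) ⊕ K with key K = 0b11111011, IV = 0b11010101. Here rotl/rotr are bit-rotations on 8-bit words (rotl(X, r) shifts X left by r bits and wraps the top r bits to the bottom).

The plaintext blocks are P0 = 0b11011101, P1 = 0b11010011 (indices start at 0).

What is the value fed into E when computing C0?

0b11010101

OFB encryption: S_i = E(K, S_{i−1}) with S_{−1} = IV; C_i = P_i ⊕ S_i.
C0: S = E(K, 0b11010101) = 0b10100110; 0b11011101 ⊕ 0b10100110 = 0b01111011.
So the input to E for block 0 is 0b11010101.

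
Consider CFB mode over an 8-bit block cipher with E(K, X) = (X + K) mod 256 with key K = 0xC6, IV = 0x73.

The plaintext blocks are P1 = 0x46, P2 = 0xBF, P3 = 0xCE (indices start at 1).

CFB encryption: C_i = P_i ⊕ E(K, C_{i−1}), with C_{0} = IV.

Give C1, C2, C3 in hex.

C1 = 0x7F, C2 = 0xFA, C3 = 0x0E

C1: E(K, 0x73) = 0x39; 0x46 ⊕ 0x39 = 0x7F.
C2: E(K, 0x7F) = 0x45; 0xBF ⊕ 0x45 = 0xFA.
C3: E(K, 0xFA) = 0xC0; 0xCE ⊕ 0xC0 = 0x0E.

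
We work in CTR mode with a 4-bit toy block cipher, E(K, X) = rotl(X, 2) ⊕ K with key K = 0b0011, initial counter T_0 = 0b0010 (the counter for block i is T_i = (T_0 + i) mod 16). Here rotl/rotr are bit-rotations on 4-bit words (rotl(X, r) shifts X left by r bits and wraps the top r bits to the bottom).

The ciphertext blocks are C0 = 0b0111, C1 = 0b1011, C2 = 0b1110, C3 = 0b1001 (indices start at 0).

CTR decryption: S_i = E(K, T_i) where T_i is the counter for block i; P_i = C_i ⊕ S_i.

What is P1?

P1: T = 0b0011, S = E(K, T) = 0b1111; 0b1011 ⊕ 0b1111 = 0b0100.

P1 = 0b0100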